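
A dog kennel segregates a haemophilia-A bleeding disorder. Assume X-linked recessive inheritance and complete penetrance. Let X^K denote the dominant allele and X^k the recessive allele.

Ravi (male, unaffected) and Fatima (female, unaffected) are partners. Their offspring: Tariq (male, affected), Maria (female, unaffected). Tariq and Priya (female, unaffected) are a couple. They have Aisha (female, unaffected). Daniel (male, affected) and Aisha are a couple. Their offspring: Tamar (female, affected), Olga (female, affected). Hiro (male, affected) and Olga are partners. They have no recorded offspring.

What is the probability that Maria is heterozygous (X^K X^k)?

Ravi is unaffected, so Ravi is X^K Y.
Fatima is unaffected so carries K and passed k to Tariq (X^k Y), so Fatima is X^K X^k.
Their cross gives offspring ratios 1/2 X^K X^K : 1/2 X^K X^k. Conditioning on Maria being unaffected, P(X^K X^k) = 1/2 / 1 = 1/2.

1/2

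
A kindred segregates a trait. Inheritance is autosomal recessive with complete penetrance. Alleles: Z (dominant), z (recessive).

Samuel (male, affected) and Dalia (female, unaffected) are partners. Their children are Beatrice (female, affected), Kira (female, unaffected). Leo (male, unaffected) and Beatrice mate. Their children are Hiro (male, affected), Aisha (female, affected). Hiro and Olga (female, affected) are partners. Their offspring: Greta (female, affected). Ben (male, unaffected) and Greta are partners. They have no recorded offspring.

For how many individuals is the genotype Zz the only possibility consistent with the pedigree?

3

Obligate heterozygotes: Dalia is unaffected so carries Z and passed z to Beatrice (zz), so Dalia is Zz; Kira is unaffected so carries Z and received z from Samuel (zz), so Kira is Zz; Leo is unaffected so carries Z and passed z to Hiro (zz), so Leo is Zz.
Every other individual is either homozygous by phenotype or has at least one consistent homozygous assignment, so the count is 3.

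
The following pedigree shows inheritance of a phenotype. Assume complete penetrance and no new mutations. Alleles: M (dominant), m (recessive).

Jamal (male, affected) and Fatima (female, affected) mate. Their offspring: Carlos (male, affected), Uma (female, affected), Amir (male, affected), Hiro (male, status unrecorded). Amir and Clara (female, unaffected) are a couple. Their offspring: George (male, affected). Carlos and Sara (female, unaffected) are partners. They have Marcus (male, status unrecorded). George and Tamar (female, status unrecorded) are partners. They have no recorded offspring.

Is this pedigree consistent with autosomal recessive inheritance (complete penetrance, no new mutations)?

A consistent assignment under autosomal recessive exists: Jamal mm, Fatima mm, Carlos mm, Uma mm, Amir mm, Hiro mm, Clara Mm, Sara MM, George mm, Tamar MM, Marcus Mm.
In this assignment every recorded phenotype matches its genotype and every non-founder's genotype is obtainable from its parents' genotypes, so the pedigree is consistent.

Yes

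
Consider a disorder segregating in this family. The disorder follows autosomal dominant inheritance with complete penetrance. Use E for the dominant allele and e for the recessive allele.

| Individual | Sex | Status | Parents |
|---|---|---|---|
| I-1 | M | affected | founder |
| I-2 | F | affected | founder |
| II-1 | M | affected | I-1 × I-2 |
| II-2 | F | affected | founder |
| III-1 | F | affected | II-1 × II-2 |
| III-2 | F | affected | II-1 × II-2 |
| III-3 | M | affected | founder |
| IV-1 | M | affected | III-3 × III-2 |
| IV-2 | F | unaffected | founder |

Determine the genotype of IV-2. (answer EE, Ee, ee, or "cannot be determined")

IV-2 is unaffected, so IV-2 is ee.

ee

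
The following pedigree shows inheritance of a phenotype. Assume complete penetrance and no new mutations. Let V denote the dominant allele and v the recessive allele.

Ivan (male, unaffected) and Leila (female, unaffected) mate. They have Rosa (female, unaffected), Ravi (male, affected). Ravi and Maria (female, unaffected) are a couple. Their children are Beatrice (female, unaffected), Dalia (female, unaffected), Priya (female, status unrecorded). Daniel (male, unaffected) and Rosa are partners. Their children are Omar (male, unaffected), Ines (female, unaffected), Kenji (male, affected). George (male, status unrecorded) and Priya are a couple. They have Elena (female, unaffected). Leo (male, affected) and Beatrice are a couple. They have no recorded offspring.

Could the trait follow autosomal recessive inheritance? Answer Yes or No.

A consistent assignment under autosomal recessive exists: Ivan Vv, Leila Vv, Rosa Vv, Ravi vv, Maria VV, Daniel Vv, Beatrice Vv, Dalia Vv, Priya Vv, George VV, Leo vv, Omar VV, Ines VV, Kenji vv, Elena VV.
In this assignment every recorded phenotype matches its genotype and every non-founder's genotype is obtainable from its parents' genotypes, so the pedigree is consistent.

Yes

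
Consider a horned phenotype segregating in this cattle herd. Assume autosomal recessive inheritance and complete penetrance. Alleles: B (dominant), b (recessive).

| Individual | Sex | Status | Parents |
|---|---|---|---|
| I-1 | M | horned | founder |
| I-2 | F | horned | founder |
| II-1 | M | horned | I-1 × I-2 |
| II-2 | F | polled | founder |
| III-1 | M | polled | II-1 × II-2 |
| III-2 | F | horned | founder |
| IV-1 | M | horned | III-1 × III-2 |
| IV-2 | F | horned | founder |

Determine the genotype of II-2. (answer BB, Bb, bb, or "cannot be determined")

II-2's phenotype allows BB or Bb, and no parent or child forces a single allele at both positions; consistent genotype assignments exist with II-2 as BB or Bb.

cannot be determined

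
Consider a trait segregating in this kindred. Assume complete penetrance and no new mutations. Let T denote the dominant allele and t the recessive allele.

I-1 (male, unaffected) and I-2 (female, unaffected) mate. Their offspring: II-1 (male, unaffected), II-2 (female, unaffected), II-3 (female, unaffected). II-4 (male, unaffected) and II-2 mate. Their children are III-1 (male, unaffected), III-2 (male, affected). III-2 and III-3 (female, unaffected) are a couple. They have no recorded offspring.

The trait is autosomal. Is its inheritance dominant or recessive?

II-4 and II-2 are both unaffected yet have an affected child III-2. Under dominance, an affected child requires at least one affected parent, so the trait cannot be dominant.

recessive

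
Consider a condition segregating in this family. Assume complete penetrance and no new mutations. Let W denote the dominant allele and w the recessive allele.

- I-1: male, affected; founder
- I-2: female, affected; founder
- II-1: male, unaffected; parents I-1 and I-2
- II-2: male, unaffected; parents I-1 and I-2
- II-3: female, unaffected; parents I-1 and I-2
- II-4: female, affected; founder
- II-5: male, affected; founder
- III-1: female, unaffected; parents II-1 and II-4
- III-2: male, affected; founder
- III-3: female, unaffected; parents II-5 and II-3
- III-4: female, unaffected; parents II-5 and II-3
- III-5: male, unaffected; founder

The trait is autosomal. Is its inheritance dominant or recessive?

dominant

I-1 and I-2 are both affected yet have an unaffected child II-1. Under a recessive model two affected parents are homozygous and every child would be affected, so the trait cannot be recessive.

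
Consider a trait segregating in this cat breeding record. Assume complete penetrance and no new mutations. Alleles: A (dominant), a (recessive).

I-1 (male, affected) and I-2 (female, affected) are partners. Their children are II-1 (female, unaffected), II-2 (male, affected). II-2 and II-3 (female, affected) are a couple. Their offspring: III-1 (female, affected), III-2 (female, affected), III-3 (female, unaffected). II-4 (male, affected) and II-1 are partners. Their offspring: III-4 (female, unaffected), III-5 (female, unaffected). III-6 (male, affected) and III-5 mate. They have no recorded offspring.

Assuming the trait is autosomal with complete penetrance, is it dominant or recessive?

dominant

I-1 and I-2 are both affected yet have an unaffected child II-1. Under a recessive model two affected parents are homozygous and every child would be affected, so the trait cannot be recessive.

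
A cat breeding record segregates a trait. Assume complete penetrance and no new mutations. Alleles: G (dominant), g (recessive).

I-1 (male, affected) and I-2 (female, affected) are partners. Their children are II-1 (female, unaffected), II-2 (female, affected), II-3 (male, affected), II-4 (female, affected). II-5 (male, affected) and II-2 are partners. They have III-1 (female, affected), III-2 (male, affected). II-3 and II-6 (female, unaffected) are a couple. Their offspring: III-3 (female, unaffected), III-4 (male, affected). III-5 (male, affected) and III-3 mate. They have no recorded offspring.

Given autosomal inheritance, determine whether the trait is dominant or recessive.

I-1 and I-2 are both affected yet have an unaffected child II-1. Under a recessive model two affected parents are homozygous and every child would be affected, so the trait cannot be recessive.

dominant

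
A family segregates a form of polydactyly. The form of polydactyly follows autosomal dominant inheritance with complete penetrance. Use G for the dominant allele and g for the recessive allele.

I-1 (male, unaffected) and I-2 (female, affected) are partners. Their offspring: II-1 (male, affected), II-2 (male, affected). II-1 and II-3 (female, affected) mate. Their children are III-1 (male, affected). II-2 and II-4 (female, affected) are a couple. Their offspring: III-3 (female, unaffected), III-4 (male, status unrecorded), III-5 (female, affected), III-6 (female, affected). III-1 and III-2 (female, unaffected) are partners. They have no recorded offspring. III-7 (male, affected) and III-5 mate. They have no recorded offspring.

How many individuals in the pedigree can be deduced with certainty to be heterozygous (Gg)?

Obligate heterozygotes: II-1 is affected so carries G and received g from I-1 (gg), so II-1 is Gg; II-2 is affected so carries G and received g from I-1 (gg), so II-2 is Gg; II-4 is affected so carries G and passed g to III-3 (gg), so II-4 is Gg.
Every other individual is either homozygous by phenotype or has at least one consistent homozygous assignment, so the count is 3.

3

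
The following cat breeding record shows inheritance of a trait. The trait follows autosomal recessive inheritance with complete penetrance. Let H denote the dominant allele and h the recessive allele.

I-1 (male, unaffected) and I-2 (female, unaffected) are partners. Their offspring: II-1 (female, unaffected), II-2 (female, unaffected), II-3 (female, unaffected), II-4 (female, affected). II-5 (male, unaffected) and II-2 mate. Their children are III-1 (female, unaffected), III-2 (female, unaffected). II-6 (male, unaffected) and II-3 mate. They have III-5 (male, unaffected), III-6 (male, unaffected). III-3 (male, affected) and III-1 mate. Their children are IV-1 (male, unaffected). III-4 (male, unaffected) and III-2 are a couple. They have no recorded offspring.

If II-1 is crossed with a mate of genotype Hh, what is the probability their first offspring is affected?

I-1 is unaffected so carries H and passed h to II-4 (hh), so I-1 is Hh.
I-2 is unaffected so carries H and passed h to II-4 (hh), so I-2 is Hh.
II-1 is an unaffected offspring of I-1 (Hh) × I-2 (Hh), whose cross gives 1/4 HH : 1/2 Hh : 1/4 hh; conditioning on being unaffected, II-1 is HH with probability 1/3, Hh with probability 2/3.
Summing over parental genotype combinations, P(offspring is affected) = 2/3·1/4 = 1/6.

1/6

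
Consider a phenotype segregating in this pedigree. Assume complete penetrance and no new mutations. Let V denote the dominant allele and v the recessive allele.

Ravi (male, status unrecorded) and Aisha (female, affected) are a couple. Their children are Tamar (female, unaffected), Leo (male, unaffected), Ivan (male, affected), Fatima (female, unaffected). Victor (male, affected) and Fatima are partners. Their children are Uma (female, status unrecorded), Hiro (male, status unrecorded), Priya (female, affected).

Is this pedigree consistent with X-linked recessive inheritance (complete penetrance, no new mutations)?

Under X-linked recessive, Leo (unaffected, male) cannot arise from Ravi (unrecorded) × Aisha (affected).

No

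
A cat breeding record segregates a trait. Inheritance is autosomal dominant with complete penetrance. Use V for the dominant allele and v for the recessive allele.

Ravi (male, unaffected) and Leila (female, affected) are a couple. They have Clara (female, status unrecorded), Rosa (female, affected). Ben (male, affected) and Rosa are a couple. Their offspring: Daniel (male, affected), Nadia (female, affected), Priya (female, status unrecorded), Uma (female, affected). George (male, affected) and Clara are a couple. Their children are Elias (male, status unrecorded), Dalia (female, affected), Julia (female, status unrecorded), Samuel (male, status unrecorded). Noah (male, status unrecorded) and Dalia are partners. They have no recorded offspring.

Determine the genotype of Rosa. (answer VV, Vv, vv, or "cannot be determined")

Vv

From phenotype alone, Rosa is VV or Vv.
Rosa is affected so carries V and received v from Ravi (vv), so Rosa is Vv.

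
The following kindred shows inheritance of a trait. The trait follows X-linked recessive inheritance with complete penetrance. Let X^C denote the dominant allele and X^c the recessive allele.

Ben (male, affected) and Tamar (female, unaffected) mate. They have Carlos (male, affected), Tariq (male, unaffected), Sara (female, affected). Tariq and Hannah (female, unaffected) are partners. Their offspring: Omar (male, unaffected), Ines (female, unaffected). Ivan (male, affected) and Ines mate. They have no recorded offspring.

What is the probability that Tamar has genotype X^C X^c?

Tamar is unaffected so carries C and passed c to Carlos (X^c Y), so Tamar is X^C X^c, giving P(X^C X^c) = 1.

1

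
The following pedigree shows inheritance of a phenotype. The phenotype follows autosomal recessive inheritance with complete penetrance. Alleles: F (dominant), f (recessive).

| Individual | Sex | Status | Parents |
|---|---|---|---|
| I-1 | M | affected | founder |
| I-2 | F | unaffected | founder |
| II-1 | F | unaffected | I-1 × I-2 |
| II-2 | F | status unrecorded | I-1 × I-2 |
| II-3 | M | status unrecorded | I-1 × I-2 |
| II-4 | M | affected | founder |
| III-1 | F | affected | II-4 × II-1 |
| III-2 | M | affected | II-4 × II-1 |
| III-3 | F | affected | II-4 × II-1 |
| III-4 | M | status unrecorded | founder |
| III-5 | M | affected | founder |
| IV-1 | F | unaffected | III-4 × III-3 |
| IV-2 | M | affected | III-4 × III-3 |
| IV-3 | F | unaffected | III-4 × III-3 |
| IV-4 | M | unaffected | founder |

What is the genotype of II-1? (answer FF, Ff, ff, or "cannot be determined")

Ff

From phenotype alone, II-1 is FF or Ff.
II-1 is unaffected so carries F and received f from I-1 (ff), so II-1 is Ff.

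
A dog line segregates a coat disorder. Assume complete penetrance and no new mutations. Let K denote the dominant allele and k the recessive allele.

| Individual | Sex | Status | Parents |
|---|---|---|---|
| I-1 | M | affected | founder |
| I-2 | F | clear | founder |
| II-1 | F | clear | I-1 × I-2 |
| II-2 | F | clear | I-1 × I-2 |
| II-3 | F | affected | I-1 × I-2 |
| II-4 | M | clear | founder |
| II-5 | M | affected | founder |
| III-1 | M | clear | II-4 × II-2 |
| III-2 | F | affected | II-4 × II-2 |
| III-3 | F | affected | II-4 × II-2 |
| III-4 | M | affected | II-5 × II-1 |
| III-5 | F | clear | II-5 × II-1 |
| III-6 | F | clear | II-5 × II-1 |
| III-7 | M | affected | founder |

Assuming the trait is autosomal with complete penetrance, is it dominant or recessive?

II-4 and II-2 are both clear yet have an affected child III-2. Under dominance, an affected child requires at least one affected parent, so the trait cannot be dominant.

recessive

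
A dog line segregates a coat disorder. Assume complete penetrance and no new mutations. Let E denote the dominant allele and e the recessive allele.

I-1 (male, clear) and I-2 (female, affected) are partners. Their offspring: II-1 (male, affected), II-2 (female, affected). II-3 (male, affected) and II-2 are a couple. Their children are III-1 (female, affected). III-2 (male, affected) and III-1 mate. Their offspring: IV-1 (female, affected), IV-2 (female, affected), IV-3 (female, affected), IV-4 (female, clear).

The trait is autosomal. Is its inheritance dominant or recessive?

dominant

III-2 and III-1 are both affected yet have a clear child IV-4. Under a recessive model two affected parents are homozygous and every child would be affected, so the trait cannot be recessive.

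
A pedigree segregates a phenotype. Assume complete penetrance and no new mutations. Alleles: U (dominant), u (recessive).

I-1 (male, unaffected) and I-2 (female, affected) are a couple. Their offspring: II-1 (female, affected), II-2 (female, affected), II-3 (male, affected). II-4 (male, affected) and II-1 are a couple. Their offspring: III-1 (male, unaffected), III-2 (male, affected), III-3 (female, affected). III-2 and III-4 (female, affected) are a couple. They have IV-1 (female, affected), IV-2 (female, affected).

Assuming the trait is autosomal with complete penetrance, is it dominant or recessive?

II-4 and II-1 are both affected yet have an unaffected child III-1. Under a recessive model two affected parents are homozygous and every child would be affected, so the trait cannot be recessive.

dominant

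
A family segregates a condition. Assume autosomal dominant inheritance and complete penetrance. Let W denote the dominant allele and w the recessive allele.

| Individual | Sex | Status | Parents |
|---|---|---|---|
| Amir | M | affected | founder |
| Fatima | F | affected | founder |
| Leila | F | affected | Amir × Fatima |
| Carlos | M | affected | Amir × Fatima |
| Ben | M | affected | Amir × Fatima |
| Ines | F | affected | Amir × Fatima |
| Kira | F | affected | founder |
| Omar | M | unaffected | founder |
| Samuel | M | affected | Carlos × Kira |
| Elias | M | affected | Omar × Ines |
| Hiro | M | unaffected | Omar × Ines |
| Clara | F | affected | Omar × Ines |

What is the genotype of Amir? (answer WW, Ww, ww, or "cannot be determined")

cannot be determined

Amir's phenotype allows WW or Ww, and no parent or child forces a single allele at both positions; consistent genotype assignments exist with Amir as WW or Ww.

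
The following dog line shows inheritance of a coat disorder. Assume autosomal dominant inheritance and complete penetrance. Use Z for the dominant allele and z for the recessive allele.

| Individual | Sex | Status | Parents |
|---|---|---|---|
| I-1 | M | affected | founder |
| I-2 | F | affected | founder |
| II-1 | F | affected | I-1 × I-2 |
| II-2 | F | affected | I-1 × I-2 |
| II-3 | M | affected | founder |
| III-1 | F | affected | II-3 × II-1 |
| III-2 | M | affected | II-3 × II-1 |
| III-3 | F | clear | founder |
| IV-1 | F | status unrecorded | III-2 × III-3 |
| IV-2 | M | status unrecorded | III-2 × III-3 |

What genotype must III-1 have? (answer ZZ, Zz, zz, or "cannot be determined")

cannot be determined

III-1's phenotype allows ZZ or Zz, and no parent or child forces a single allele at both positions; consistent genotype assignments exist with III-1 as ZZ or Zz.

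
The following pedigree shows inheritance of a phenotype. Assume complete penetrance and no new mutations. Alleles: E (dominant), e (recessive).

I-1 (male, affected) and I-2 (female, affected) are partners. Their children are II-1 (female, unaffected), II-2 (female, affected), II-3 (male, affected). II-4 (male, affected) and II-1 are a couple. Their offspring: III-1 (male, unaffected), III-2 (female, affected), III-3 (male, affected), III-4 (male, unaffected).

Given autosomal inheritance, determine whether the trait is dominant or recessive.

dominant

I-1 and I-2 are both affected yet have an unaffected child II-1. Under a recessive model two affected parents are homozygous and every child would be affected, so the trait cannot be recessive.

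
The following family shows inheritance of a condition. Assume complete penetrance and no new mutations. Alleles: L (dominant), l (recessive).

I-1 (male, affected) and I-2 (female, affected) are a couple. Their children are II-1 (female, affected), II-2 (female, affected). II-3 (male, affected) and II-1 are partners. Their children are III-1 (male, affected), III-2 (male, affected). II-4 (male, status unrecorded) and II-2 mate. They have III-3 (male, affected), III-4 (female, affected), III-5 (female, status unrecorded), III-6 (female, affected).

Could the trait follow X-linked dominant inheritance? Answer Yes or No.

A consistent assignment under X-linked dominant exists: I-1 X^L Y, I-2 X^L X^L, II-1 X^L X^L, II-2 X^L X^L, II-3 X^L Y, II-4 X^L Y, III-1 X^L Y, III-2 X^L Y, III-3 X^L Y, III-4 X^L X^L, III-5 X^L X^L, III-6 X^L X^L.
In this assignment every recorded phenotype matches its genotype and every non-founder's genotype is obtainable from its parents' genotypes, so the pedigree is consistent.

Yes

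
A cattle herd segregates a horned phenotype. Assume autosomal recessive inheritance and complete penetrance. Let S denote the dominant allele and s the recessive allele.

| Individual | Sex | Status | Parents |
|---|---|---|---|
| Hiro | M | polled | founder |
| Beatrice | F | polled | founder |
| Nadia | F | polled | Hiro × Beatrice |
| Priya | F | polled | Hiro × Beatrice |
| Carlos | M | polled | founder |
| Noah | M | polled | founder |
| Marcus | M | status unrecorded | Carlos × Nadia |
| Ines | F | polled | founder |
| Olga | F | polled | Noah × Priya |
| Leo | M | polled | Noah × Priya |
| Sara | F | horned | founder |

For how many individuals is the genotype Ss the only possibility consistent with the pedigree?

0

No individual's genotype is forced to Ss by the pedigree, so the count is 0.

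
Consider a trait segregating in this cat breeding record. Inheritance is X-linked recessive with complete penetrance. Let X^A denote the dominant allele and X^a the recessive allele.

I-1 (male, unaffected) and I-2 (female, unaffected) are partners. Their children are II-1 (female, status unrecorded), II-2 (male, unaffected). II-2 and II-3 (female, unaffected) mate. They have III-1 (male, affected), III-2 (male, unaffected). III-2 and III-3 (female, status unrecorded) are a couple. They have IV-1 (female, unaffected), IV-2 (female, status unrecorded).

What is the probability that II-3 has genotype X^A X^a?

II-3 is unaffected so carries A and passed a to III-1 (X^a Y), so II-3 is X^A X^a, giving P(X^A X^a) = 1.

1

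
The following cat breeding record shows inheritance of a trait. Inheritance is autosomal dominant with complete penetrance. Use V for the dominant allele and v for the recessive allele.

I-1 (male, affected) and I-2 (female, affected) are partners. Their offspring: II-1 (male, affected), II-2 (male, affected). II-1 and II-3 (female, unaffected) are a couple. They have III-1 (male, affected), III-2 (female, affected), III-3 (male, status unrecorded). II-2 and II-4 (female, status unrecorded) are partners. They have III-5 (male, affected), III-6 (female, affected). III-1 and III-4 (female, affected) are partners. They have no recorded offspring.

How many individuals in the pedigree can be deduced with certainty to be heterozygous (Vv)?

2

Obligate heterozygotes: III-1 is affected so carries V and received v from II-3 (vv), so III-1 is Vv; III-2 is affected so carries V and received v from II-3 (vv), so III-2 is Vv.
Every other individual is either homozygous by phenotype or has at least one consistent homozygous assignment, so the count is 2.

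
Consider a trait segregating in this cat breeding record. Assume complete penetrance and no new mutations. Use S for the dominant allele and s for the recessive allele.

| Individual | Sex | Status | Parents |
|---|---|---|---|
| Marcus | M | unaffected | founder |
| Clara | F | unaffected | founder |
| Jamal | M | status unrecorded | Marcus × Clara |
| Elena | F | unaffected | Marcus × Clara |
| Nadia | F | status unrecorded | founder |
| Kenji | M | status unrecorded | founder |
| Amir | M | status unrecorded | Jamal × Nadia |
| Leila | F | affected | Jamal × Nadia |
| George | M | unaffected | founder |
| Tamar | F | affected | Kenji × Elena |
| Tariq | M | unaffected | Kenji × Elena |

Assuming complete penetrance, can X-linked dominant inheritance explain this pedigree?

A consistent assignment under X-linked dominant exists: Marcus X^s Y, Clara X^s X^s, Jamal X^s Y, Elena X^s X^s, Nadia X^S X^S, Kenji X^S Y, Amir X^S Y, Leila X^S X^s, George X^s Y, Tamar X^S X^s, Tariq X^s Y.
In this assignment every recorded phenotype matches its genotype and every non-founder's genotype is obtainable from its parents' genotypes, so the pedigree is consistent.

Yes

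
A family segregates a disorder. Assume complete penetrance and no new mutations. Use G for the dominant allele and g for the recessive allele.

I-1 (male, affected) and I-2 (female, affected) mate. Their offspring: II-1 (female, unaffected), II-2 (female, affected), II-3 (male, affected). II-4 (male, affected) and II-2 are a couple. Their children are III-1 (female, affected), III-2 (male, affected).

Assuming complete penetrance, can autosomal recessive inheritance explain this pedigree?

Under autosomal recessive, II-1 (unaffected, female) cannot arise from I-1 (affected) × I-2 (affected).

No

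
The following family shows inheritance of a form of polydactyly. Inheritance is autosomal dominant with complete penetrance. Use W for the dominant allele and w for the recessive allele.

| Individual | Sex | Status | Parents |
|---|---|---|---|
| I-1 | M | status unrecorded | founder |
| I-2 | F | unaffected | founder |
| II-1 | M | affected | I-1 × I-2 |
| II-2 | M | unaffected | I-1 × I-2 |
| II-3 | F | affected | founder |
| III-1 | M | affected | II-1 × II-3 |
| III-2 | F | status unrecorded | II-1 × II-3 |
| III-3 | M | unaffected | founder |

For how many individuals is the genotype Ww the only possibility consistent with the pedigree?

2

Obligate heterozygotes: I-1 passed W to II-1 (Ww, whose w came from I-2) and passed w to II-2 (ww), so I-1 is Ww; II-1 is affected so carries W and received w from I-2 (ww), so II-1 is Ww.
Every other individual is either homozygous by phenotype or has at least one consistent homozygous assignment, so the count is 2.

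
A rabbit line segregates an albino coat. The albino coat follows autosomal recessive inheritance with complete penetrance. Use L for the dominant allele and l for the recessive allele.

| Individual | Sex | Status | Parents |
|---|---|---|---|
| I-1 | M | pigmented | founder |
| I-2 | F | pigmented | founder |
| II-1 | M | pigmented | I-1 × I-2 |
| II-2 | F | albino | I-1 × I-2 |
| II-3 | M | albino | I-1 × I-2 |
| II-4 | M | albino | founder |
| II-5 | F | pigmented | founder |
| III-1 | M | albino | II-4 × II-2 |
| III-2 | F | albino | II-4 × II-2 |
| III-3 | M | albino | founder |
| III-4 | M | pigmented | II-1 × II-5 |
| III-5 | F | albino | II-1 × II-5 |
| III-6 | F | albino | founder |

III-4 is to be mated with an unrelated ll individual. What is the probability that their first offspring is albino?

II-1 is pigmented so carries L and passed l to III-5 (ll), so II-1 is Ll.
II-5 is pigmented so carries L and passed l to III-5 (ll), so II-5 is Ll.
III-4 is a pigmented offspring of II-1 (Ll) × II-5 (Ll), whose cross gives 1/4 LL : 1/2 Ll : 1/4 ll; conditioning on being pigmented, III-4 is LL with probability 1/3, Ll with probability 2/3.
Summing over parental genotype combinations, P(offspring is albino) = 2/3·1/2 = 1/3.

1/3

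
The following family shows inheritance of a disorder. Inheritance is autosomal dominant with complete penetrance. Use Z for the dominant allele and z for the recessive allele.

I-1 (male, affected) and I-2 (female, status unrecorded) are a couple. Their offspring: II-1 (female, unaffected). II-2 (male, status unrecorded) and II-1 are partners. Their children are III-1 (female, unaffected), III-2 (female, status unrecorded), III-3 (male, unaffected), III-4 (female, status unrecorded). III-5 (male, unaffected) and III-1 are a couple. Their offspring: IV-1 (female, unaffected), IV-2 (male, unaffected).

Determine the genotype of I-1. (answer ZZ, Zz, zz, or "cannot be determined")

From phenotype alone, I-1 is ZZ or Zz.
I-1 is affected so carries Z and passed z to II-1 (zz), so I-1 is Zz.

Zz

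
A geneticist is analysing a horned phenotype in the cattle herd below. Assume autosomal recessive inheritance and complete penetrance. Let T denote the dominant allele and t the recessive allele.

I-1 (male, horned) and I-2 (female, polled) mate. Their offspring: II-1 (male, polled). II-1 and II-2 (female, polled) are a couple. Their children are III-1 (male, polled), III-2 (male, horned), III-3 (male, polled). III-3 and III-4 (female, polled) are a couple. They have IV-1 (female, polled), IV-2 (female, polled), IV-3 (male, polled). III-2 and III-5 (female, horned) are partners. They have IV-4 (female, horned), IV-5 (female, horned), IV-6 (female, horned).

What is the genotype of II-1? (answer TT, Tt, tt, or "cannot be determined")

From phenotype alone, II-1 is TT or Tt.
II-1 is polled so carries T and received t from I-1 (tt), so II-1 is Tt.

Tt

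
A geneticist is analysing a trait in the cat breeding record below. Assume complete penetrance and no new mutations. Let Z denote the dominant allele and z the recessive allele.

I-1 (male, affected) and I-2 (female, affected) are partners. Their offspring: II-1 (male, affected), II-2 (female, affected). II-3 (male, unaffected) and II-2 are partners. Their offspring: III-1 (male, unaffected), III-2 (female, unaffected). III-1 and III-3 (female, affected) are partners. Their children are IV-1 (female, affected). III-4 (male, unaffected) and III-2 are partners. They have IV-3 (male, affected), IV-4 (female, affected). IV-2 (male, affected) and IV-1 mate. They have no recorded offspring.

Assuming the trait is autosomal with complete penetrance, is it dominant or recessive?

III-4 and III-2 are both unaffected yet have an affected child IV-3. Under dominance, an affected child requires at least one affected parent, so the trait cannot be dominant.

recessive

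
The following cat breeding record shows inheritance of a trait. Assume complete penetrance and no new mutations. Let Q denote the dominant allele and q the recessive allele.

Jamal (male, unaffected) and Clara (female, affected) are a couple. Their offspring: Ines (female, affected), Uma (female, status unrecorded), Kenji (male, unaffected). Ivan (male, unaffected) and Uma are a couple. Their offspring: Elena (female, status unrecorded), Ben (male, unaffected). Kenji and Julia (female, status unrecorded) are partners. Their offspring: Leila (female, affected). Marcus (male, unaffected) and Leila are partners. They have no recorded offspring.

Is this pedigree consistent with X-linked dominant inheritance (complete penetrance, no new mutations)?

A consistent assignment under X-linked dominant exists: Jamal X^q Y, Clara X^Q X^q, Ines X^Q X^q, Uma X^Q X^q, Kenji X^q Y, Ivan X^q Y, Julia X^Q X^Q, Elena X^Q X^q, Ben X^q Y, Leila X^Q X^q, Marcus X^q Y.
In this assignment every recorded phenotype matches its genotype and every non-founder's genotype is obtainable from its parents' genotypes, so the pedigree is consistent.

Yes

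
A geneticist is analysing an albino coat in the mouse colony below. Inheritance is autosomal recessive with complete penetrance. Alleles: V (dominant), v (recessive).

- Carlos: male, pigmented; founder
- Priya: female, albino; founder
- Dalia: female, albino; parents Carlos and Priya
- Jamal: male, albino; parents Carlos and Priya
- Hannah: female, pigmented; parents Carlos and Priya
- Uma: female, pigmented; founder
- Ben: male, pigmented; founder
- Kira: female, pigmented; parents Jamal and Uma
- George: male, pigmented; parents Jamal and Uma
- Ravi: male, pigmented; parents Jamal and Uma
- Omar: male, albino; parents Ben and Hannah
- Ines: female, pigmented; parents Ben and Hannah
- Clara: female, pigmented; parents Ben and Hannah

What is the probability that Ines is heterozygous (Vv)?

2/3

Ben is pigmented so carries V and passed v to Omar (vv), so Ben is Vv.
Hannah is pigmented so carries V and received v from Priya (vv), so Hannah is Vv.
Their cross gives offspring ratios 1/4 VV : 1/2 Vv : 1/4 vv. Conditioning on Ines being pigmented, P(Vv) = 1/2 / 3/4 = 2/3.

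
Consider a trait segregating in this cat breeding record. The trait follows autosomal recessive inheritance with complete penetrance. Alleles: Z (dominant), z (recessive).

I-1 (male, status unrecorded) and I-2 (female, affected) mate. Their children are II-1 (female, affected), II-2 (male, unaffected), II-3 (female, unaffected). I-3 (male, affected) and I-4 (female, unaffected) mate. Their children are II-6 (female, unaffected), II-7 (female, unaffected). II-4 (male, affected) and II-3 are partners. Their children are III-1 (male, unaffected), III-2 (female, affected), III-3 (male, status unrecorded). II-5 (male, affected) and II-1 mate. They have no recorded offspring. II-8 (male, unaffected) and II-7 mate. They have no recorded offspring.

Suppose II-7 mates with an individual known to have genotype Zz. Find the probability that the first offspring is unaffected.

3/4

II-7 is unaffected so carries Z and received z from I-3 (zz), so II-7 is Zz.
The cross gives 1/4 ZZ : 1/2 Zz : 1/4 zz, so P(offspring is unaffected) = 3/4.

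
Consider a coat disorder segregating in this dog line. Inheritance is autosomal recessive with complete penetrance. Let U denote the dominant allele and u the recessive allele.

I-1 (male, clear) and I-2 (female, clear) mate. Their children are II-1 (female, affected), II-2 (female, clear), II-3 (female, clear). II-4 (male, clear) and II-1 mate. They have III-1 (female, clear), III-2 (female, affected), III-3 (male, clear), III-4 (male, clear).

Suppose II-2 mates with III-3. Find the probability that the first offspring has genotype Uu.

I-1 is clear so carries U and passed u to II-1 (uu), so I-1 is Uu.
I-2 is clear so carries U and passed u to II-1 (uu), so I-2 is Uu.
II-2 is a clear offspring of I-1 (Uu) × I-2 (Uu), whose cross gives 1/4 UU : 1/2 Uu : 1/4 uu; conditioning on being clear, II-2 is UU with probability 1/3, Uu with probability 2/3.
III-3 is clear so carries U and received u from II-1 (uu), so III-3 is Uu.
Summing over parental genotype combinations, P(offspring has genotype Uu) = 1/3·1/2 + 2/3·1/2 = 1/2.

1/2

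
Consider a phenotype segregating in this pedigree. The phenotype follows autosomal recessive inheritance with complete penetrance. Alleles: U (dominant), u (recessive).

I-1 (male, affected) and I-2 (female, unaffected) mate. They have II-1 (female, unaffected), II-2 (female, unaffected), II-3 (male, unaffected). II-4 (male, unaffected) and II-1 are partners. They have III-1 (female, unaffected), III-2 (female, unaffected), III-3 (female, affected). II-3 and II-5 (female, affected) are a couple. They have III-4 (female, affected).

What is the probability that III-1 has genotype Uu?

II-4 is unaffected so carries U and passed u to III-3 (uu), so II-4 is Uu.
II-1 is unaffected so carries U and received u from I-1 (uu), so II-1 is Uu.
Their cross gives offspring ratios 1/4 UU : 1/2 Uu : 1/4 uu. Conditioning on III-1 being unaffected, P(Uu) = 1/2 / 3/4 = 2/3.

2/3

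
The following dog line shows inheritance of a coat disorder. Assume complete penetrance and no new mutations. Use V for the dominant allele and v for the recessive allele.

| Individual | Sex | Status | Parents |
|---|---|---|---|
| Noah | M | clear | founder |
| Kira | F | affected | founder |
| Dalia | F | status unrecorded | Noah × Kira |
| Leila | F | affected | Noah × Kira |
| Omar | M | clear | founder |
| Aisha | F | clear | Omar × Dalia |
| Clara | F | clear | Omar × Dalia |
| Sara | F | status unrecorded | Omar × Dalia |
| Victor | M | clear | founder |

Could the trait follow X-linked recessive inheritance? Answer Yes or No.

No

Under X-linked recessive, Leila (affected, female) cannot arise from Noah (clear) × Kira (affected).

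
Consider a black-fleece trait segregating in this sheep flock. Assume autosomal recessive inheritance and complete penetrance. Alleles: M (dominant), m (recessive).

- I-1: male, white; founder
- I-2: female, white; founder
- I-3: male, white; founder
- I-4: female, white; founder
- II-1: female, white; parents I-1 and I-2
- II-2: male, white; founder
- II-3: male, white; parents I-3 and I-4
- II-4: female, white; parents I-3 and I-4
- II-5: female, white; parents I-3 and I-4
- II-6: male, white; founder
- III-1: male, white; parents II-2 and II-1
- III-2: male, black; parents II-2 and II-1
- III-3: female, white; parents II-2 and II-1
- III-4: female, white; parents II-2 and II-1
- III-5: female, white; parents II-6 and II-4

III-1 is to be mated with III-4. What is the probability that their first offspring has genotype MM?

II-2 is white so carries M and passed m to III-2 (mm), so II-2 is Mm.
II-1 is white so carries M and passed m to III-2 (mm), so II-1 is Mm.
III-1 is a white offspring of II-2 (Mm) × II-1 (Mm), whose cross gives 1/4 MM : 1/2 Mm : 1/4 mm; conditioning on being white, III-1 is MM with probability 1/3, Mm with probability 2/3.
III-4 is a white offspring of II-2 (Mm) × II-1 (Mm), whose cross gives 1/4 MM : 1/2 Mm : 1/4 mm; conditioning on being white, III-4 is MM with probability 1/3, Mm with probability 2/3.
Summing over parental genotype combinations, P(offspring has genotype MM) = 1/9·1 + 2/9·1/2 + 2/9·1/2 + 4/9·1/4 = 4/9.

4/9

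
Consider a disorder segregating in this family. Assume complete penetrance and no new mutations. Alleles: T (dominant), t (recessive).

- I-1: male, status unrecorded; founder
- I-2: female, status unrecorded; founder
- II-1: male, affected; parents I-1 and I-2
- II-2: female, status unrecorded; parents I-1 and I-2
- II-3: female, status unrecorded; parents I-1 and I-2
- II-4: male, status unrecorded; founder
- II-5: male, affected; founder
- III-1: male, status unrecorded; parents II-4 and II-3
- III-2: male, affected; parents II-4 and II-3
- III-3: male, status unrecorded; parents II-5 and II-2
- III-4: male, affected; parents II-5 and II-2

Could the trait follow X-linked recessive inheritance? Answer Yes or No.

A consistent assignment under X-linked recessive exists: I-1 X^T Y, I-2 X^T X^t, II-1 X^t Y, II-2 X^T X^t, II-3 X^T X^t, II-4 X^T Y, II-5 X^t Y, III-1 X^T Y, III-2 X^t Y, III-3 X^T Y, III-4 X^t Y.
In this assignment every recorded phenotype matches its genotype and every non-founder's genotype is obtainable from its parents' genotypes, so the pedigree is consistent.

Yes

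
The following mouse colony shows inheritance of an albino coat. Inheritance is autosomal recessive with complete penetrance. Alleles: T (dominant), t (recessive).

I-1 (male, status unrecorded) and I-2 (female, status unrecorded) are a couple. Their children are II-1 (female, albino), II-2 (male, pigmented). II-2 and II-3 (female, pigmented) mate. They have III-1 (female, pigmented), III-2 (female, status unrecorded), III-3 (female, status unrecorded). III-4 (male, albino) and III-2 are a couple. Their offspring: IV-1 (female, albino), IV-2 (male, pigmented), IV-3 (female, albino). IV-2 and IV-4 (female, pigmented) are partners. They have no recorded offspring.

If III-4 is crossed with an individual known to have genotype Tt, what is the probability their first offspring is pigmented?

III-4 is albino, so III-4 is tt.
The cross gives 1/2 Tt : 1/2 tt, so P(offspring is pigmented) = 1/2.

1/2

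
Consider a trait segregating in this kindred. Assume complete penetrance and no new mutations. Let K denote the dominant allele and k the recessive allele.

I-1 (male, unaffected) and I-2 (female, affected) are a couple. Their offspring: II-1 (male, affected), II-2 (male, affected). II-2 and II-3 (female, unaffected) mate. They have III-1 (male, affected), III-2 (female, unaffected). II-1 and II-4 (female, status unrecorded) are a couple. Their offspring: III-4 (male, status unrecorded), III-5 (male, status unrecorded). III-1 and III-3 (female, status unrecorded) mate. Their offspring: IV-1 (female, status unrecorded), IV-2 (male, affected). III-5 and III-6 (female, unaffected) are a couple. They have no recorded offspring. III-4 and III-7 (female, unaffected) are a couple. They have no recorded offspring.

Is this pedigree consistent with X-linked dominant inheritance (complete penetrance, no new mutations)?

Under X-linked dominant, III-1 (affected, male) cannot arise from II-2 (affected) × II-3 (unaffected).

No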